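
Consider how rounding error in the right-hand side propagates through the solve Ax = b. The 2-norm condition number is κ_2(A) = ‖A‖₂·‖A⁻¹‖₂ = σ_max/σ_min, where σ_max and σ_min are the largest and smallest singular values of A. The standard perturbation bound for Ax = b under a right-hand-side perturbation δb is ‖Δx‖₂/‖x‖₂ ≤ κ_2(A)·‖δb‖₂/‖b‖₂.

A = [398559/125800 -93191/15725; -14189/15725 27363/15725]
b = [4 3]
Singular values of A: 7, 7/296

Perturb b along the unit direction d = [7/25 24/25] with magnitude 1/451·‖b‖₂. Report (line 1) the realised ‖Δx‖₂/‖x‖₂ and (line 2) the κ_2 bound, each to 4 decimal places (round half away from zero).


0.0028
0.6563

from the listed singular values, σ₁ = 7, σ_n = 7/296
κ = σ_max/σ_min = 7/(7/296) = 296.0000
κ_2(A)·‖δb‖/‖b‖ = 0.6563
solve Ax = b  →  x = [149.4454 79.2185]
‖b‖₂ = 5.0000 and ‖x‖₂ = 169.1434
with δb = [0.0031 0.0106], A·Δx = δb → ‖Δx‖ = 0.4688
dividing the unrounded norms, ‖Δx‖/‖x‖ = 0.0028
tightness: 0.0028 against a bound of 0.6563 (unrounded ratio ≈ 0.0042)


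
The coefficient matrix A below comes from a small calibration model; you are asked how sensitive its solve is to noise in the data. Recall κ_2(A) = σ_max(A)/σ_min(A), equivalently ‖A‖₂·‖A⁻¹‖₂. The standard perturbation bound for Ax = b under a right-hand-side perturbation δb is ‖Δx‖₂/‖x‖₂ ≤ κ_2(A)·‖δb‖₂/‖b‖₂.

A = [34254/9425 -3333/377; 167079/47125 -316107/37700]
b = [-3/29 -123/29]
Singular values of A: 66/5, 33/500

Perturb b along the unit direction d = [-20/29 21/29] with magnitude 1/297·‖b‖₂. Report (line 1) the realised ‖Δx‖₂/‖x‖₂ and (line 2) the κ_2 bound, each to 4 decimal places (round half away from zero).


from the listed singular values, σ₁ = 66/5, σ_n = 33/500
κ = σ_max/σ_min = (66/5)/(33/500) = 200.0000
κ_2(A)·‖δb‖/‖b‖ = 0.6734
solve Ax = b  →  x = [-42.0455 -17.2727]
2-norm of b is 4.2426; of x, 45.4551
δb = ε·‖b‖·d = [-0.0099 0.0103]; solving A·Δx = δb gives ‖Δx‖ = 0.2164
relative error = 0.0048
tightness: 0.0048 against a bound of 0.6734 (unrounded ratio ≈ 0.0071)

0.0048
0.6734


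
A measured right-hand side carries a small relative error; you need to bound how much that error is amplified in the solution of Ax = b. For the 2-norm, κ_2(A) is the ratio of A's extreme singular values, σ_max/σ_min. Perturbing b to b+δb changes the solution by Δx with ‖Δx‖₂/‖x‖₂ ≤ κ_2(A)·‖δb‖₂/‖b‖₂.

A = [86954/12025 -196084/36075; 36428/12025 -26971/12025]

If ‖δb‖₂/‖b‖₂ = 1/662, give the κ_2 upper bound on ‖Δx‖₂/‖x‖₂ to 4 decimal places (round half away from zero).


AᵀA = [2103668/34225 -4733204/102675; -4733204/102675 2129981/61605]; tr = 29582917/308025, det = 470596/7700625
eigenvalues of AᵀA: λ = (tr ± √(tr²−4·det))/2 = 2401/25, 196/308025
κ_2(A) = √(λ_max/λ_min) = √((2401/25) / (196/308025)) = 388.5000
perturbation bound = 388.5000·1/662 = 0.5869

0.5869


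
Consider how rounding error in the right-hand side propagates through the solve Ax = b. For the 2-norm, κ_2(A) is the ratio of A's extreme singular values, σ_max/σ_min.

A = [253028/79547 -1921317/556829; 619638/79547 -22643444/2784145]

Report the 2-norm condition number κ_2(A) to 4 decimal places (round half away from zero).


M = AᵀA = [2650736212/37442161 -97405167708/1310475635; -97405167708/1310475635 3579952849369/45866647225]. tr(M)=8117841509/54538225, det(M)=55383364/54538225
λ_max, λ_min = (8117841509/54538225 ± √65887268723775041481/2974417986150625)/2 = 3721/25, 14884/2181529
σ_max=√(3721/25)=(61/5), σ_min=√(14884/2181529)=(122/1477) → κ = 147.7000

147.7000


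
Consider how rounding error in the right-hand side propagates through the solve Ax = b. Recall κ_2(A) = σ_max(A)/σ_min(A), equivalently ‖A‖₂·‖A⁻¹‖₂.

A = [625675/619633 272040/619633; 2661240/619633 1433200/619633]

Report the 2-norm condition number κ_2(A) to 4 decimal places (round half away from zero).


form AᵀA = [4445965225/228402769 2370195000/228402769; 2370195000/228402769 1265953600/228402769] with trace 19764425/790321 and determinant 160000/790321
λ_max, λ_min = (19764425/790321 ± √390126690140625/624607283041)/2 = 25, 6400/790321
so κ_2 = √(25 / (6400/790321)) = 55.5625

55.5625


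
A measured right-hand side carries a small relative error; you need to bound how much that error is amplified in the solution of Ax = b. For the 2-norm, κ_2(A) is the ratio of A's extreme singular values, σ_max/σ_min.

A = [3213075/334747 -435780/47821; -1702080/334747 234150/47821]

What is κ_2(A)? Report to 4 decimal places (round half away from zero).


339.5000

form AᵀA = [45747153225/387735481 -6223999500/55390783; -6223999500/55390783 846818100/7912969] with trace 103735125/461041 and determinant 202500/461041
char-poly roots: 225 and 900/461041
κ_2(A) = √(λ_max/λ_min) = √(225 / (900/461041)) = 339.5000


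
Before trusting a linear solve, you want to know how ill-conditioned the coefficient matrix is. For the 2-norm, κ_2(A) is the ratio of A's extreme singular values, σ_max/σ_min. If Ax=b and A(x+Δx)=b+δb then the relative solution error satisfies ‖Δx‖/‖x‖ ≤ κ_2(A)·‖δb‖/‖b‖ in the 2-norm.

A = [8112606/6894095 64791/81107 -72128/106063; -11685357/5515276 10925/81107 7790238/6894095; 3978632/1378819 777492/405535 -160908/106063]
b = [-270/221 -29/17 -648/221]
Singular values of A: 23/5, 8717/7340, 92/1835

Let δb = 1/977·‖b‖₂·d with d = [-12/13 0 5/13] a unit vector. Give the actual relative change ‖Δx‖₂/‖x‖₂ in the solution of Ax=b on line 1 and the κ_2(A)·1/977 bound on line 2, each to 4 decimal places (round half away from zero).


0.0287
0.0939

from the listed singular values, σ₁ = 23/5, σ_n = 92/1835
condition number: (23/5) ÷ (92/1835) = 91.7500
perturbation bound = 91.7500·1/977 = 0.0939
solve Ax = b  →  x = [0.5032 -2.4990 -0.2683]
2-norm of b is 3.6056; of x, 2.5632
re-solving with b+δb shifts x by Δx of norm 0.0736
relative error = 0.0287
so the bound overstates the realised error by a factor of ≈ 3.2702 (computed from the unrounded values)


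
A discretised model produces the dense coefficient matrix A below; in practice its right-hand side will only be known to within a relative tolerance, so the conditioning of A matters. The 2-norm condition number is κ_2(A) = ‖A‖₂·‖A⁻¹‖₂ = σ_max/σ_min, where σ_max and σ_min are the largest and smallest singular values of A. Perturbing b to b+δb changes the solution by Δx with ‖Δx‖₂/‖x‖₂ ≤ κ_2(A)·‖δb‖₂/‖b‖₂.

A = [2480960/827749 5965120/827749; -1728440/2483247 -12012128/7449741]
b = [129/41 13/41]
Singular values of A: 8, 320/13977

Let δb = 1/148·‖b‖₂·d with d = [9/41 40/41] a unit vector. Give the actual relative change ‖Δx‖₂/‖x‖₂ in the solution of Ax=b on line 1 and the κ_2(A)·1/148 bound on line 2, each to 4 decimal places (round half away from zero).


σ_max = 8, σ_min = 320/13977
κ_2(A) = 8 / (320/13977) = 349.4250
bound on ‖Δx‖/‖x‖: κ·ε = 349.4250·1/148 = 2.3610
solve Ax = b  →  x = [-40.1740 17.1454]
2-norm of b is 3.1623; of x, 43.6797
Δx = A⁻¹·δb where δb = 1/148·3.1623·d; ‖Δx‖ = 0.9333
relative error = 0.0214
realised/bound (from unrounded values) ≈ 0.0090

0.0214
2.3610


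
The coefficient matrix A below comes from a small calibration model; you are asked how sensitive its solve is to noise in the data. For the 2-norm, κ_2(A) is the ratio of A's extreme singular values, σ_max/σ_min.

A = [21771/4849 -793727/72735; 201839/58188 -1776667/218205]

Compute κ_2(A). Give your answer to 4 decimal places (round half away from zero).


167.8500

AᵀA = [108991589425/3385843344 -196137797845/2539382508; -196137797845/2539382508 353062743346/1904536881]; tr = 39230344369/180311184, det = 302934025/180311184
λ_max, λ_min = (39230344369/180311184 ± √1538801429739443465761/32512123075481856)/2 = 3481/16, 87025/11269449
κ = σ_max/σ_min = (59/4)/(295/3357) = 167.8500


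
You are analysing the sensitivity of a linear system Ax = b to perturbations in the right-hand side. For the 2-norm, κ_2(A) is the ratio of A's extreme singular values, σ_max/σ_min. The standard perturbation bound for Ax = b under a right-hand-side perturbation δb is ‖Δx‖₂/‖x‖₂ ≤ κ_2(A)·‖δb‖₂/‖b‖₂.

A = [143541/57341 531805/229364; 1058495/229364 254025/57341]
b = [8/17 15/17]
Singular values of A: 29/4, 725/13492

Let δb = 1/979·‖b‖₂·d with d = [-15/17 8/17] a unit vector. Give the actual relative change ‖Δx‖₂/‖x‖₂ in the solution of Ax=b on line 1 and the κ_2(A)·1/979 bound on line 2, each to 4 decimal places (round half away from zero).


largest singular value 29/4, smallest 725/13492
κ_2(A) = (29/4) / (725/13492) = 134.9200
perturbation bound = 134.9200·1/979 = 0.1378
solve Ax = b  →  x = [0.0999 0.0951]
2-norm of b is 1.0000; of x, 0.1379
Δx = A⁻¹·δb where δb = 1/979·1.0000·d; ‖Δx‖ = 0.0190
realised ‖Δx‖/‖x‖ = 0.1378
realised/bound = 1 exactly: the bound is attained for this b and d

0.1378
0.1378


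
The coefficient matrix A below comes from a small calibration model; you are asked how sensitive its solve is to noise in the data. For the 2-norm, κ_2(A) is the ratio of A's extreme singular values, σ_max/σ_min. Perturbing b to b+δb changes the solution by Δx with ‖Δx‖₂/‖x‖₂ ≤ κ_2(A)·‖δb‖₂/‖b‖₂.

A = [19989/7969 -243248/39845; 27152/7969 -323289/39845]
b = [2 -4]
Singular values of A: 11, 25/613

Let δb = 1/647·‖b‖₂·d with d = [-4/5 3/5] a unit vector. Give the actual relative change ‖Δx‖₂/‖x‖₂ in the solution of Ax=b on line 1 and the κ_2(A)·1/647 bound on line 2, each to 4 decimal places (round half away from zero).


σ_max = 11, σ_min = 25/613
κ_2(A) = 11 / (25/613) = 269.7200
worst-case relative error ≤ 269.7200 × 1/647 = 0.4169
solve Ax = b  →  x = [-90.6053 -37.5552]
2-norm of b is 4.4721; of x, 98.0802
with δb = [-0.0055 0.0041], A·Δx = δb → ‖Δx‖ = 0.1695
realised ‖Δx‖/‖x‖ = 0.0017
so the bound overstates the realised error by a factor of ≈ 241.2453 (computed from the unrounded values)

0.0017
0.4169


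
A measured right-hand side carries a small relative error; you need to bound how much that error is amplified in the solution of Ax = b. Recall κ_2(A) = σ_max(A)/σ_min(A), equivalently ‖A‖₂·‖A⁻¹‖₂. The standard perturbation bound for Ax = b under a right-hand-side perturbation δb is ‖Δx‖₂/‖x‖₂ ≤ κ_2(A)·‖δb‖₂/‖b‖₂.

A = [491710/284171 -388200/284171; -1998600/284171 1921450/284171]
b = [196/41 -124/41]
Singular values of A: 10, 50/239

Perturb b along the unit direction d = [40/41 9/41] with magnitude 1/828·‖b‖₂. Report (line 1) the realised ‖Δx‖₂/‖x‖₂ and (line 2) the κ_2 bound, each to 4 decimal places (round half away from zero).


σ_max = 10, σ_min = 50/239
condition number: 10 ÷ (50/239) = 47.8000
worst-case relative error ≤ 47.8000 × 1/828 = 0.0577
solve Ax = b  →  x = [13.4759 13.5697]
‖b‖₂ = 5.6569 and ‖x‖₂ = 19.1242
Δx = A⁻¹·δb where δb = 1/828·5.6569·d; ‖Δx‖ = 0.0327
dividing the unrounded norms, ‖Δx‖/‖x‖ = 0.0017
realised/bound (from unrounded values) ≈ 0.0296

0.0017
0.0577


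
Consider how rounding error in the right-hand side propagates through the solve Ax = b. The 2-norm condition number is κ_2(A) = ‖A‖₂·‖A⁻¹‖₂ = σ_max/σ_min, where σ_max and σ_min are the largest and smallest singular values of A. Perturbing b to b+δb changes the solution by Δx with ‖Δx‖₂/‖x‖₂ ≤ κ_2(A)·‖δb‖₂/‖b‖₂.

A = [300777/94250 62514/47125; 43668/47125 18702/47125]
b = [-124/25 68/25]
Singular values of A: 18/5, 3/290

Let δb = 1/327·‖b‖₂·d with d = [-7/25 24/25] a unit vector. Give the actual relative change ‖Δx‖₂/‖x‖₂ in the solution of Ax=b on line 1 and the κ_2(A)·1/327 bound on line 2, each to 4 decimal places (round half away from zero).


σ_max = 18/5, σ_min = 3/290
κ = σ_max/σ_min = (18/5)/(3/290) = 348.0000
perturbation bound = 348.0000·1/327 = 1.0642
solve Ax = b  →  x = [-149.7436 356.4957]
2-norm of b is 5.6569; of x, 386.6683
δb = ε·‖b‖·d = [-0.0048 0.0166]; solving A·Δx = δb gives ‖Δx‖ = 1.6723
dividing the unrounded norms, ‖Δx‖/‖x‖ = 0.0043
so the bound overstates the realised error by a factor of ≈ 246.0742 (computed from the unrounded values)

0.0043
1.0642


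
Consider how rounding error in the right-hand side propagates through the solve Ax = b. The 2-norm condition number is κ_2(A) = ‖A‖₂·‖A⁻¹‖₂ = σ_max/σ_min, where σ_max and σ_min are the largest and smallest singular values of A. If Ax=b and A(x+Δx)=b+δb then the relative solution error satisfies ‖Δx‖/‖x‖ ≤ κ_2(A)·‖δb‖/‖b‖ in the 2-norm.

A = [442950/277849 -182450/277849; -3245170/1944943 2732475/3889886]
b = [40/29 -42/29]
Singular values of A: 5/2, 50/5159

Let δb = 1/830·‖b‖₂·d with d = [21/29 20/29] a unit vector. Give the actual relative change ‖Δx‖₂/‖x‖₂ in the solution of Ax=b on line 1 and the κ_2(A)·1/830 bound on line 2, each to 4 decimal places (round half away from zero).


0.3108
0.3108

from the listed singular values, σ₁ = 5/2, σ_n = 50/5159
condition number: (5/2) ÷ (50/5159) = 257.9500
bound on ‖Δx‖/‖x‖: κ·ε = 257.9500·1/830 = 0.3108
solve Ax = b  →  x = [0.7385 -0.3077]
‖b‖₂ = 2.0000 and ‖x‖₂ = 0.8000
with δb = [0.0017 0.0017], A·Δx = δb → ‖Δx‖ = 0.2486
dividing the unrounded norms, ‖Δx‖/‖x‖ = 0.3108
so the bound is sharp here: realised error equals the bound


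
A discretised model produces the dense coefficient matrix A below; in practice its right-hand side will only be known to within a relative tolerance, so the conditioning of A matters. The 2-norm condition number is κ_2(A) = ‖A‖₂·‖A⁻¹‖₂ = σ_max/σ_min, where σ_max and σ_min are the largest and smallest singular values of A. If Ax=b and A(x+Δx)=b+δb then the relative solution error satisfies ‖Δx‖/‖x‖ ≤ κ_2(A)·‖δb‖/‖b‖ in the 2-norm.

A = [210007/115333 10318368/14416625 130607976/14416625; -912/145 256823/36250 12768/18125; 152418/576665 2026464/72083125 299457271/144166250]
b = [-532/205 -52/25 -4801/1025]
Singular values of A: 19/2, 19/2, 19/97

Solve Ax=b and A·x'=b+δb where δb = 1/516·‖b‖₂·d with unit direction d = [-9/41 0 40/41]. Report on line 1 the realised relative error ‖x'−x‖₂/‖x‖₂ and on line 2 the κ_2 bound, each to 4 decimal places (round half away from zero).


largest singular value 19/2, smallest 19/97
condition number: (19/2) ÷ (19/97) = 48.5000
worst-case relative error ≤ 48.5000 × 1/516 = 0.0940
solve Ax = b  →  x = [14.8603 13.3291 -4.3262]
‖b‖₂ = 5.7446 and ‖x‖₂ = 20.4257
Δx = A⁻¹·δb where δb = 1/516·5.7446·d; ‖Δx‖ = 0.0568
realised ‖Δx‖/‖x‖ = 0.0028
so the bound overstates the realised error by a factor of ≈ 33.7787 (computed from the unrounded values)

0.0028
0.0940


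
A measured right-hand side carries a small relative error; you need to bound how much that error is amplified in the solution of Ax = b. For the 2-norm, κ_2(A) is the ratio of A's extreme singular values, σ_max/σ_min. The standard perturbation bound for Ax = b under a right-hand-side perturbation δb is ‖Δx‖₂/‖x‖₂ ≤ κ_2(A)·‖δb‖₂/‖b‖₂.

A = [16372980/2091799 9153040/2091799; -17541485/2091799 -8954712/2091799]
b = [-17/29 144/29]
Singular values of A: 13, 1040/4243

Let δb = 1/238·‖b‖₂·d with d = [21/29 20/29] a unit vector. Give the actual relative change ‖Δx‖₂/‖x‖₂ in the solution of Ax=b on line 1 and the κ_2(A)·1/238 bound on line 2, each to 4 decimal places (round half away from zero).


from the listed singular values, σ₁ = 13, σ_n = 1040/4243
κ_2(A) = 13 / (1040/4243) = 53.0375
bound on ‖Δx‖/‖x‖: κ·ε = 53.0375·1/238 = 0.2228
solve Ax = b  →  x = [-6.0312 10.6547]
2-norm of b is 5.0000; of x, 12.2433
re-solving with b+δb shifts x by Δx of norm 0.0857
relative error = 0.0070
so the bound overstates the realised error by a factor of ≈ 31.8326 (computed from the unrounded values)

0.0070
0.2228


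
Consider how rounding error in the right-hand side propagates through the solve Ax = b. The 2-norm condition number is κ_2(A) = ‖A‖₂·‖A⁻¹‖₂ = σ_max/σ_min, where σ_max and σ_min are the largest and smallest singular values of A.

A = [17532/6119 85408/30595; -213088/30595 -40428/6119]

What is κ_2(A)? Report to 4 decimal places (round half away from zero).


form AᵀA = [53090771344/936054025 2022418944/37442161; 2022418944/37442161 48155106064/936054025] with trace 120387488/1113025 and determinant 7311616/27825625
char-poly roots: 2704/25 and 2704/1113025
so κ_2 = √((2704/25) / (2704/1113025)) = 211.0000

211.0000


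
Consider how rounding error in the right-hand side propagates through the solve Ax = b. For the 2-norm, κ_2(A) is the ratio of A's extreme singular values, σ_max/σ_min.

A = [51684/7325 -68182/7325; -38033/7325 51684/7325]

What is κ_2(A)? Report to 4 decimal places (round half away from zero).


form AᵀA = [823548989/10731125 -1097923212/10731125; -1097923212/10731125 1464004196/10731125] with trace 457510637/2146225 and determinant 113592964/53655625
char-poly roots: 5329/25 and 21316/2146225
κ_2(A) = √(λ_max/λ_min) = √((5329/25) / (21316/2146225)) = 146.5000

146.5000


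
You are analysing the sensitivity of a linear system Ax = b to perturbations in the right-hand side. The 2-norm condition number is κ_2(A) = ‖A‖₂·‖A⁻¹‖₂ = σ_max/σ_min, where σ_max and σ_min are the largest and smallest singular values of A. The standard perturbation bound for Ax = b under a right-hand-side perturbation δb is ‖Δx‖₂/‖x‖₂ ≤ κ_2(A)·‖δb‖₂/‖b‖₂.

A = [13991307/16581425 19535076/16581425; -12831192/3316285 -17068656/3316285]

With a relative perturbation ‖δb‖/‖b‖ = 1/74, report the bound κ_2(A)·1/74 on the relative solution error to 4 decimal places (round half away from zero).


M = AᵀA = [2564987433129/163559580625 3419750924172/163559580625; 3419750924172/163559580625 4559842138896/163559580625]. tr(M)=284993182881/6542383225, det(M)=303595776/6542383225
eigenvalues of AᵀA: λ = (tr ± √(tr²−4·det))/2 = 1089/25, 278784/261695329
so κ_2 = √((1089/25) / (278784/261695329)) = 202.2125
worst-case relative error ≤ 202.2125 × 1/74 = 2.7326

2.7326


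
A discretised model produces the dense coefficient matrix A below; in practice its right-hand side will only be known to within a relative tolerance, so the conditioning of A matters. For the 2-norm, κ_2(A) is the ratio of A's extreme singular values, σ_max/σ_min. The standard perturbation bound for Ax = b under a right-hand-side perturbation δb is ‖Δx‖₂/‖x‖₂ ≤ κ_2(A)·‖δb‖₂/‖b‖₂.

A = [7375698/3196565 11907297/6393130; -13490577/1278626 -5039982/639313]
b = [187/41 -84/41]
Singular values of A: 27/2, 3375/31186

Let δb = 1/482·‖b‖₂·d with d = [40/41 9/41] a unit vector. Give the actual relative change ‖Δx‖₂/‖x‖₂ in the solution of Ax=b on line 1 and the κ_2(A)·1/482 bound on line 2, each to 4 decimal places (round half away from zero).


from the listed singular values, σ₁ = 27/2, σ_n = 3375/31186
κ_2(A) = (27/2) / (3375/31186) = 124.7440
perturbation bound = 124.7440·1/482 = 0.2588
solve Ax = b  →  x = [-21.9989 29.7023]
‖b‖₂ = 5.0000 and ‖x‖₂ = 36.9619
re-solving with b+δb shifts x by Δx of norm 0.0959
relative error = 0.0026
realised/bound (from unrounded values) ≈ 0.0100

0.0026
0.2588


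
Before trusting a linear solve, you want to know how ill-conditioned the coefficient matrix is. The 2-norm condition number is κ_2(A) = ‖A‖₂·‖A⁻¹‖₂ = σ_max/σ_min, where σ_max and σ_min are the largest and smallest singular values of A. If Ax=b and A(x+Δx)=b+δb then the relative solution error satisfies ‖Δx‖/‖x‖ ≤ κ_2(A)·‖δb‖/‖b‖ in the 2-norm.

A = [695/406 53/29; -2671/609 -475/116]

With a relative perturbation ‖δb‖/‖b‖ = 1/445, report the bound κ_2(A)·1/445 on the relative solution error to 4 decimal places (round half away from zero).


0.0944

M = AᵀA = [32884189/1483524 1489735/70644; 1489735/70644 270569/13456]. tr(M)=298285/7056, det(M)=28561/28224
λ_max, λ_min = (298285/7056 ± √88772414809/49787136)/2 = 169/4, 169/7056
κ = σ_max/σ_min = (13/2)/(13/84) = 42.0000
perturbation bound = 42.0000·1/445 = 0.0944


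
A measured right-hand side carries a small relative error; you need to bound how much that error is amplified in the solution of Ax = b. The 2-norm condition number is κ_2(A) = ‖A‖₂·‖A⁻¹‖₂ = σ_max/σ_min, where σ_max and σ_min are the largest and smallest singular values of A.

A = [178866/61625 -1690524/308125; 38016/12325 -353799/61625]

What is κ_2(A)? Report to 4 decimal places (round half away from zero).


312.5000

form AᵀA = [81002916/4515625 -759367224/22578125; -759367224/22578125 7119161361/112890625] with trace 31640949/390625 and determinant 26244/390625
char-poly roots: 81 and 324/390625
so κ_2 = √(81 / (324/390625)) = 312.5000


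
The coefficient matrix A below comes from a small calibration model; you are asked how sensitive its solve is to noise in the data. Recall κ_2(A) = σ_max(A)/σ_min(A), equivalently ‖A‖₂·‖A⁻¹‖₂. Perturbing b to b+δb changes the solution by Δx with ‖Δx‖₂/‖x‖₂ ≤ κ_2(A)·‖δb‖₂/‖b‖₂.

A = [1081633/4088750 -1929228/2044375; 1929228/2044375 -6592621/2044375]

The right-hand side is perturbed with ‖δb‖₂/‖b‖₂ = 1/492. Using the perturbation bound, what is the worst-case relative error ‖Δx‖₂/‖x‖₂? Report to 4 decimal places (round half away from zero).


AᵀA = [25692180241/26748602500 -22019243778/6687150625; -22019243778/6687150625 75495315721/6687150625]; tr = 524277509/42797764, det = 60025/42797764
solving λ² − 524277509/42797764·λ + 60025/42797764 = 0 gives λ = 49/4, 1225/10699441
so κ_2 = √((49/4) / (1225/10699441)) = 327.1000
κ_2(A)·‖δb‖/‖b‖ = 0.6648

0.6648


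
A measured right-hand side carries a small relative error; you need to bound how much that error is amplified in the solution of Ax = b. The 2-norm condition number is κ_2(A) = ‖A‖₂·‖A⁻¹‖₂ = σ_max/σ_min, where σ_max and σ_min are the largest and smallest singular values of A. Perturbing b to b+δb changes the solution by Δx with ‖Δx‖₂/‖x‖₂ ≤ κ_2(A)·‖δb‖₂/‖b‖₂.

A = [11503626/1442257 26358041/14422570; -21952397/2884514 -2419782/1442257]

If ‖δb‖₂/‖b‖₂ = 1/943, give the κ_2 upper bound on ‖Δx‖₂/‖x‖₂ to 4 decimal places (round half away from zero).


0.2573

M = AᵀA = [1202427322993/9893485156 338176647648/12366856445; 338176647648/12366856445 1522331531641/247337128900]. tr(M)=9394114993/73568450, det(M)=163047361/588547600
λ_max, λ_min = (9394114993/73568450 ± √22060849732723677456/1353079208850625)/2 = 12769/100, 12769/5885476
κ = σ_max/σ_min = (113/10)/(113/2426) = 242.6000
perturbation bound = 242.6000·1/943 = 0.2573


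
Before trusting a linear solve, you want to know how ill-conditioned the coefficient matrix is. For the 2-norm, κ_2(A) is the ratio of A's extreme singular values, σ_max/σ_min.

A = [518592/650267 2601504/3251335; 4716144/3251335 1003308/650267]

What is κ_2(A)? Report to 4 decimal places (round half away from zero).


82.4375

M = AᵀA = [100226490624/36578475025 4208210496/1463139001; 4208210496/1463139001 110496528144/36578475025]. tr(M)=250562448/43494025, det(M)=5308416/1087350625
λ_max, λ_min = (250562448/43494025 ± √2509783953889536/75669208428025)/2 = 144/25, 36864/43494025
κ = σ_max/σ_min = (12/5)/(192/6595) = 82.4375


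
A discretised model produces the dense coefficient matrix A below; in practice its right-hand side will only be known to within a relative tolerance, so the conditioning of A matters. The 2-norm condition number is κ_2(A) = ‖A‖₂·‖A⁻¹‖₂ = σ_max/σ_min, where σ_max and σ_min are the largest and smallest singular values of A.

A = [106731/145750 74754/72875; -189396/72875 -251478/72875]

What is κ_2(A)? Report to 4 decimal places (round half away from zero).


145.7500

form AᵀA = [247799817/33988900 82589139/8497225; 82589139/8497225 110126952/8497225] with trace 27532305/1359556 and determinant 6561/339889
eigenvalues of AᵀA: λ = (tr ± √(tr²−4·det))/2 = 81/4, 324/339889
κ = σ_max/σ_min = (9/2)/(18/583) = 145.7500


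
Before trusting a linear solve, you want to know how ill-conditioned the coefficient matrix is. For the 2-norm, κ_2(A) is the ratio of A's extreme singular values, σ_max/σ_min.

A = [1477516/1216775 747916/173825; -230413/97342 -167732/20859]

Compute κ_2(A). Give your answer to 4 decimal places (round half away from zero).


AᵀA = [145029613241/20491922500 53261449762/2195563125; 53261449762/2195563125 78263563936/940955625]; tr = 26631880081/295083684, det = 13032100/73770921
char-poly roots: 361/4 and 144400/73770921
κ = σ_max/σ_min = (19/2)/(380/8589) = 214.7250

214.7250


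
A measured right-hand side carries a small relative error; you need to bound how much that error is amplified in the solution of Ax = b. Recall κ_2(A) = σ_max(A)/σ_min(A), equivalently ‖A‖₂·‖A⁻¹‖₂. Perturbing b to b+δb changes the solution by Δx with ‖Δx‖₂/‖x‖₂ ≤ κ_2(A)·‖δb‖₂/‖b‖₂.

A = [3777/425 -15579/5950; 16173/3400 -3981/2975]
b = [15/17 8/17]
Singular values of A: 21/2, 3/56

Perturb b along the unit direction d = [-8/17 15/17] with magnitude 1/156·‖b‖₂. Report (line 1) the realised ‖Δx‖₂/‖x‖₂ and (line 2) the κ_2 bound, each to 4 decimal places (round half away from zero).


from the listed singular values, σ₁ = 21/2, σ_n = 3/56
κ_2(A) = (21/2) / (3/56) = 196.0000
bound on ‖Δx‖/‖x‖: κ·ε = 196.0000·1/156 = 1.2564
solve Ax = b  →  x = [0.0914 -0.0267]
‖b‖ = 1.0000, ‖x‖ = 0.0952
re-solving with b+δb shifts x by Δx of norm 0.1197
realised ‖Δx‖/‖x‖ = 1.2564
realised/bound = 1 exactly: the bound is attained for this b and d

1.2564
1.2564


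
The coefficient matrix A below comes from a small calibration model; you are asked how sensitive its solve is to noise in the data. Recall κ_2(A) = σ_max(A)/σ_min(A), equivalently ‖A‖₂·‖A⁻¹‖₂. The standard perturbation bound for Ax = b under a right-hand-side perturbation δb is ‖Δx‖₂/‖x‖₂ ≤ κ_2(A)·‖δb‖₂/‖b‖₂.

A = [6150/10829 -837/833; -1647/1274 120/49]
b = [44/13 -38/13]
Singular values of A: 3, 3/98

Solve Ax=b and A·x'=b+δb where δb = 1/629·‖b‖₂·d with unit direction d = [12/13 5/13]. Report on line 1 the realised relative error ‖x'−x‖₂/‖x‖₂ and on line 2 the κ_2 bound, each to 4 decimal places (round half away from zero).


0.0036
0.1558

σ_max = 3, σ_min = 3/98
κ_2(A) = 3 / (3/98) = 98.0000
κ_2(A)·‖δb‖/‖b‖ = 0.1558
solve Ax = b  →  x = [58.2745 29.5686]
‖b‖₂ = 4.4721 and ‖x‖₂ = 65.3469
δb = ε·‖b‖·d = [0.0066 0.0027]; solving A·Δx = δb gives ‖Δx‖ = 0.2323
relative error = 0.0036
realised/bound (from unrounded values) ≈ 0.0228


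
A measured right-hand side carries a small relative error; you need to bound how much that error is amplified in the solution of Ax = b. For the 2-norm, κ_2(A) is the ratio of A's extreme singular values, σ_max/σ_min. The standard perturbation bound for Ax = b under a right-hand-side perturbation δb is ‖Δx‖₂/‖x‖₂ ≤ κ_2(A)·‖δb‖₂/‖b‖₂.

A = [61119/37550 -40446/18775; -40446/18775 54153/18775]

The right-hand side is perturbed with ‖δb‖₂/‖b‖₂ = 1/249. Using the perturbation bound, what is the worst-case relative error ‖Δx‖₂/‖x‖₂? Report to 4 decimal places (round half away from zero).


form AᵀA = [411161913/56400100 -137051271/14100025; -137051271/14100025 182737053/14100025] with trace 45684405/2256004 and determinant 6561/2256004
λ_max, λ_min = (45684405/2256004 ± √2087005653635049/5089554048016)/2 = 81/4, 81/564001
κ = σ_max/σ_min = (9/2)/(9/751) = 375.5000
κ_2(A)·‖δb‖/‖b‖ = 1.5080

1.5080


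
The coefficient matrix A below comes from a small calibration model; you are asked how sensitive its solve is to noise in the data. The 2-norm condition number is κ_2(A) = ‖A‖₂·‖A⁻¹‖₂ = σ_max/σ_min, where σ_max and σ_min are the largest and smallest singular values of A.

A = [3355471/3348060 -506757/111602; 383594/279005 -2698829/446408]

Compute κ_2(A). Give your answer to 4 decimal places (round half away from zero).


AᵀA = [1297918920649/448380230544 -320411483455/24910012808; -320411483455/24910012808 11392520484025/199280102464]; tr = 64083497941/1066936896, det = 577200625/17070990336
eigenvalues of AᵀA: λ = (tr ± √(tr²−4·det))/2 = 961/16, 600625/1066936896
κ_2(A) = √(λ_max/λ_min) = √((961/16) / (600625/1066936896)) = 326.6400

326.6400


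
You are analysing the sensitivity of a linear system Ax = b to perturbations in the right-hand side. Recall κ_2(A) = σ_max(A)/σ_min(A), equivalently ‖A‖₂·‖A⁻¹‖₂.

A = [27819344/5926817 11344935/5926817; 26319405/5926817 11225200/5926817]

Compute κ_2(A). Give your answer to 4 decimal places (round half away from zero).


125.7680

M = AᵀA = [1743908418721/41768323129 726574595040/41768323129; 726574595040/41768323129 302868805225/41768323129]. tr(M)=12111107834/247149841, det(M)=37515625/247149841
λ_max, λ_min = (12111107834/247149841 ± √146641845043761109056/61083043906325281)/2 = 49, 765625/247149841
κ = σ_max/σ_min = 7/(875/15721) = 125.7680


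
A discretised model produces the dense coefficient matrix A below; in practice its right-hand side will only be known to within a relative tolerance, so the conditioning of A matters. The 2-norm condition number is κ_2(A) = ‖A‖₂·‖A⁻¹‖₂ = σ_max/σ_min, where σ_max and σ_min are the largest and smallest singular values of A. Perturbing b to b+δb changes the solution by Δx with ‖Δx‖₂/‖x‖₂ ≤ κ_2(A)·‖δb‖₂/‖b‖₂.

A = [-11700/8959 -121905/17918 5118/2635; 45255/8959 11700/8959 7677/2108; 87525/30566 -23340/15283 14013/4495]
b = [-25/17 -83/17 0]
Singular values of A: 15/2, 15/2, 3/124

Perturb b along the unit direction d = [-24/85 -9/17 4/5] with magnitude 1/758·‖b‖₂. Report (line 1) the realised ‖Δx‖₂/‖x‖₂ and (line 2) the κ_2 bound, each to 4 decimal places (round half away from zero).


0.0022
0.4090

largest singular value 15/2, smallest 3/124
κ_2(A) = (15/2) / (3/124) = 310.0000
perturbation bound = 310.0000·1/758 = 0.4090
solve Ax = b  →  x = [-75.8599 40.3075 89.4253]
‖b‖ = 5.0990, ‖x‖ = 124.0012
Δx = A⁻¹·δb where δb = 1/758·5.0990·d; ‖Δx‖ = 0.2780
dividing the unrounded norms, ‖Δx‖/‖x‖ = 0.0022
tightness: 0.0022 against a bound of 0.4090 (unrounded ratio ≈ 0.0055)


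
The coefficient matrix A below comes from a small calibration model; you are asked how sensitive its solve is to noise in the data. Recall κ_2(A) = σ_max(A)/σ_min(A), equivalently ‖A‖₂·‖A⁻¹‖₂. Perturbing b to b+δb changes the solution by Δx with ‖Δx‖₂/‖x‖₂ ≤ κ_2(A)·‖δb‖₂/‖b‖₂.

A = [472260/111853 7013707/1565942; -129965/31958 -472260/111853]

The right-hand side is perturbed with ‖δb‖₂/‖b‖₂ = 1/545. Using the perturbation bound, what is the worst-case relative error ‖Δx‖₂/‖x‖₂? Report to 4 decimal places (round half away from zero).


0.3417

AᵀA = [2044913425/59505796 3757300560/104135143; 3757300560/104135143 110470712689/2915784004]; tr = 125250577/1733522, det = 2088025/13868176
eigenvalues of AᵀA: λ = (tr ± √(tr²−4·det))/2 = 289/4, 7225/3467044
σ_max=√(289/4)=(17/2), σ_min=√(7225/3467044)=(85/1862) → κ = 186.2000
worst-case relative error ≤ 186.2000 × 1/545 = 0.3417


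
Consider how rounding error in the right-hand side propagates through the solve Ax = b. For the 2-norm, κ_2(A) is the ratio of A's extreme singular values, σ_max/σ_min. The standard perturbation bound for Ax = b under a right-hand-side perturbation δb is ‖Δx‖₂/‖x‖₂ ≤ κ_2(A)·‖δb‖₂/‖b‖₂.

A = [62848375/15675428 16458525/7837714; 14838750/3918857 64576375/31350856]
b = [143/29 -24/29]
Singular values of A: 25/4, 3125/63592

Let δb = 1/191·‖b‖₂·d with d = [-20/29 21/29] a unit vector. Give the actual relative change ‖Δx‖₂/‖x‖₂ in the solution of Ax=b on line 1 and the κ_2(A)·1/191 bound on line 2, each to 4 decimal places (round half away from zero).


0.0065
0.6659

from the listed singular values, σ₁ = 25/4, σ_n = 3125/63592
condition number: (25/4) ÷ (3125/63592) = 127.1840
worst-case relative error ≤ 127.1840 × 1/191 = 0.6659
solve Ax = b  →  x = [38.7284 -71.5957]
‖b‖₂ = 5.0000 and ‖x‖₂ = 81.3992
re-solving with b+δb shifts x by Δx of norm 0.5327
relative error = 0.0065
so the bound overstates the realised error by a factor of ≈ 101.7490 (computed from the unrounded values)


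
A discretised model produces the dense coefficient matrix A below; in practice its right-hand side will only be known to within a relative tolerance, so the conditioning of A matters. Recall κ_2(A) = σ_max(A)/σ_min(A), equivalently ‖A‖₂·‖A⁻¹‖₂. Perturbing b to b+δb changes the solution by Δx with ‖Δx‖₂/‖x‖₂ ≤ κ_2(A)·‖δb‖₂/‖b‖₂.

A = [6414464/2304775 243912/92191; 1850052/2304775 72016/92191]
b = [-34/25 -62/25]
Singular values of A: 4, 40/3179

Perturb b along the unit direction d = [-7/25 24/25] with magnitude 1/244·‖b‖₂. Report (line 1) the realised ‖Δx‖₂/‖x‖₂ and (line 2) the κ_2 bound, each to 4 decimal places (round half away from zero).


0.0058
1.3029

σ_max = 4, σ_min = 40/3179
κ_2(A) = 4 / (40/3179) = 317.9000
bound on ‖Δx‖/‖x‖: κ·ε = 317.9000·1/244 = 1.3029
solve Ax = b  →  x = [109.2586 -115.4466]
2-norm of b is 2.8284; of x, 158.9508
with δb = [-0.0032 0.0111], A·Δx = δb → ‖Δx‖ = 0.9213
dividing the unrounded norms, ‖Δx‖/‖x‖ = 0.0058
tightness: 0.0058 against a bound of 1.3029 (unrounded ratio ≈ 0.0044)


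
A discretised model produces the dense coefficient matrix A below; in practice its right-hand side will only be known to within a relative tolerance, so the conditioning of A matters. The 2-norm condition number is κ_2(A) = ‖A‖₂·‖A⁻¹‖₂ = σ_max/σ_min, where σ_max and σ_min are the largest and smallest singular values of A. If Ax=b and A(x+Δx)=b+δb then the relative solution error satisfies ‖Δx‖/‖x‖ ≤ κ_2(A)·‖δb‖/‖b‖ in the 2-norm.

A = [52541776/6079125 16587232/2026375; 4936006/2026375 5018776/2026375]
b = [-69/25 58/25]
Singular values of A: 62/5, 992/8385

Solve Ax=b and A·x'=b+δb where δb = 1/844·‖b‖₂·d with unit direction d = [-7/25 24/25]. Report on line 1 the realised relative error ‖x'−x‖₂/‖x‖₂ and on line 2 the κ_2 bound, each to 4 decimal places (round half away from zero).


largest singular value 62/5, smallest 992/8385
κ = σ_max/σ_min = (62/5)/(992/8385) = 104.8125
κ_2(A)·‖δb‖/‖b‖ = 0.1242
solve Ax = b  →  x = [-17.6050 18.2514]
‖b‖₂ = 3.6056 and ‖x‖₂ = 25.3584
re-solving with b+δb shifts x by Δx of norm 0.0361
realised ‖Δx‖/‖x‖ = 0.0014
realised/bound (from unrounded values) ≈ 0.0115

0.0014
0.1242


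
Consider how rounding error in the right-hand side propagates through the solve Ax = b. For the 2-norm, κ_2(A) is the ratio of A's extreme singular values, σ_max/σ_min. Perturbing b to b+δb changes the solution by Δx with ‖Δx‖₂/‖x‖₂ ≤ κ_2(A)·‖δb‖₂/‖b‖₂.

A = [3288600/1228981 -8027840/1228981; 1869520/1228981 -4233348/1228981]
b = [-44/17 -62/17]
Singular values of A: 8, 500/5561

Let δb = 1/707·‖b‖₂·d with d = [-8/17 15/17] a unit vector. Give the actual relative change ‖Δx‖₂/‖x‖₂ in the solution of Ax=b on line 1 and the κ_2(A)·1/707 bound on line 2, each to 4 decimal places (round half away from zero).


0.0032
0.1259

σ_max = 8, σ_min = 500/5561
κ = σ_max/σ_min = 8/(500/5561) = 88.9760
bound on ‖Δx‖/‖x‖: κ·ε = 88.9760·1/707 = 0.1259
solve Ax = b  →  x = [-20.7252 -8.0938]
‖b‖ = 4.4721, ‖x‖ = 22.2496
δb = ε·‖b‖·d = [-0.0030 0.0056]; solving A·Δx = δb gives ‖Δx‖ = 0.0704
relative error = 0.0032
realised/bound (from unrounded values) ≈ 0.0251


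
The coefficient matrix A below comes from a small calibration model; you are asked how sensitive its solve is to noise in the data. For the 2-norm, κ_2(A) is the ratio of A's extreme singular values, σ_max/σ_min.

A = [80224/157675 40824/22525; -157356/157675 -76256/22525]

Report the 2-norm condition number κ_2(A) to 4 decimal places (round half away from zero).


M = AᵀA = [107947408/86025625 52852608/12289375; 52852608/12289375 25887808/1755625]. tr(M)=2202320/137641, det(M)=1024/137641
solving λ² − 2202320/137641·λ + 1024/137641 = 0 gives λ = 16, 64/137641
κ_2(A) = √(λ_max/λ_min) = √(16 / (64/137641)) = 185.5000

185.5000


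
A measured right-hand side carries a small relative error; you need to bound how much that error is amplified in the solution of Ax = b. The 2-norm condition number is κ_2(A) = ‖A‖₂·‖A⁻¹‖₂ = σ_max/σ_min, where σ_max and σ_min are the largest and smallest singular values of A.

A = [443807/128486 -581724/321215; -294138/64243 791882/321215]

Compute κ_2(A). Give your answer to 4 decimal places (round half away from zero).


188.9500

form AᵀA = [543033305425/16508652196 -72401835870/4127163049; -72401835870/4127163049 38619196564/4127163049] with trace 2413529729/57123364 and determinant 714025/14280841
solving λ² − 2413529729/57123364·λ + 714025/14280841 = 0 gives λ = 169/4, 16900/14280841
κ_2(A) = √(λ_max/λ_min) = √((169/4) / (16900/14280841)) = 188.9500


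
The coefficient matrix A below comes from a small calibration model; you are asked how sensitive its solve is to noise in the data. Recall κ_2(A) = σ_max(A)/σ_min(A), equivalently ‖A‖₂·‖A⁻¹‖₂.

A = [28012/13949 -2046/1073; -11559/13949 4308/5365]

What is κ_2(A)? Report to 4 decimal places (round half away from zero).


AᵀA = [5433625/1151329 -25873764/5756645; -25873764/5756645 123211764/28783225]; tr = 308029/34225, det = 36/34225
eigenvalues of AᵀA: λ = (tr ± √(tr²−4·det))/2 = 9, 4/34225
κ = σ_max/σ_min = 3/(2/185) = 277.5000

277.5000


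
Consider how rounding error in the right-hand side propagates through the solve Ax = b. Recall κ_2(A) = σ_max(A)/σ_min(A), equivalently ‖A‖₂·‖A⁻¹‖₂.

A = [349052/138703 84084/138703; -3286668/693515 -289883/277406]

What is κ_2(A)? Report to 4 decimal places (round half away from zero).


124.3750

M = AᵀA = [47917366816/1664232025 2156135058/332846405; 2156135058/332846405 388625017/266277124]. tr(M)=119800769/3960100, det(M)=58564/990025
char-poly roots: 121/4 and 1936/990025
σ_max=√(121/4)=(11/2), σ_min=√(1936/990025)=(44/995) → κ = 124.3750


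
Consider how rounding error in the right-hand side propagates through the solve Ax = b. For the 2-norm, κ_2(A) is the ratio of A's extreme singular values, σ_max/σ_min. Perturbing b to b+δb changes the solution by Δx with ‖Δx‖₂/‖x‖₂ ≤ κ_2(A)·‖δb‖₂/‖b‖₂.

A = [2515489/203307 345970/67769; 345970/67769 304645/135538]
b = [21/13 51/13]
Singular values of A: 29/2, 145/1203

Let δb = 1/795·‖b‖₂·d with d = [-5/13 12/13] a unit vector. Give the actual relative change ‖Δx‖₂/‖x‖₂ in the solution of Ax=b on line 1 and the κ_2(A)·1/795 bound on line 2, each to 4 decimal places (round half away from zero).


σ_max = 29/2, σ_min = 145/1203
condition number: (29/2) ÷ (145/1203) = 120.3000
worst-case relative error ≤ 120.3000 × 1/795 = 0.1513
solve Ax = b  →  x = [-9.3820 23.0546]
‖b‖ = 4.2426, ‖x‖ = 24.8905
Δx = A⁻¹·δb where δb = 1/795·4.2426·d; ‖Δx‖ = 0.0443
relative error = 0.0018
tightness: 0.0018 against a bound of 0.1513 (unrounded ratio ≈ 0.0118)

0.0018
0.1513
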